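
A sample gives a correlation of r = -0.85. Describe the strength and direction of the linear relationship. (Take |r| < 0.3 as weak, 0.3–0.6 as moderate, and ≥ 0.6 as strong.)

strong negative

r = -0.85 < 0 so the relationship is negative.
|r| = 0.85, which falls in the strong range.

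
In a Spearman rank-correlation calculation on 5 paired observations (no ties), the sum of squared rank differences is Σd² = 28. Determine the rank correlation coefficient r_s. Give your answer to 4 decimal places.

ρ = 1 − 6Σd² / [n(n²−1)] = 1 − 6×28 / (5×24)
  = 1 − 168/120 = 1 − 1.40000 ≈ -0.4000

-0.4000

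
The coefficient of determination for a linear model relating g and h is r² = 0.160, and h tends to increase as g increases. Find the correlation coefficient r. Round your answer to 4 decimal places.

0.4000

|r| = √0.160 = 0.4000
The association is positive, so r = 0.4000.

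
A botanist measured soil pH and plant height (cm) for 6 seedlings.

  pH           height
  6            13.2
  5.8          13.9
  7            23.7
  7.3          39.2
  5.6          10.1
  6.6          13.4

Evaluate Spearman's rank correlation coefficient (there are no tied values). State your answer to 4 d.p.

Rank pH: 3, 2, 5, 6, 1, 4
Rank height: 2, 4, 5, 6, 1, 3
d = rank(pH) − rank(height): 1, -2, 0, 0, 0, 1; Σd² = 6
ρ = 1 − 6Σd² / [n(n²−1)] = 1 − 6×6 / (6×35) = 1 − 36/210 ≈ 0.8286

0.8286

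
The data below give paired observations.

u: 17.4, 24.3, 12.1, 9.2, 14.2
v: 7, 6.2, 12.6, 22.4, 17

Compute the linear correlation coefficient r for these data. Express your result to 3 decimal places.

n = 5, Σu = 77.2, Σv = 65.2, Σu² = 1325.94, Σv² = 1036.96, Σuv = 872.4
nΣuv − ΣuΣv = 4362 − 5033.44 = -671.44
nΣu² − (Σu)² = 6629.7 − 5959.84 = 669.86; nΣv² − (Σv)² = 5184.8 − 4251.04 = 933.76
r = -671.44 / √(669.86 × 933.76) = -671.44 / 790.8783 ≈ -0.849

-0.849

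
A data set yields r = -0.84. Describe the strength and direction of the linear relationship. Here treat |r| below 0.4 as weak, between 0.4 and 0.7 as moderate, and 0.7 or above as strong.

strong negative

r = -0.84 < 0 so the relationship is negative.
|r| = 0.84, which falls in the strong range.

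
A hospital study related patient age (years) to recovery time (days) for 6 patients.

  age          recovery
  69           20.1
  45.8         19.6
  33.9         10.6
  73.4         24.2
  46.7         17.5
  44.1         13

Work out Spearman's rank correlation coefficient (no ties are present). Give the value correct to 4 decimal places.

Rank age: 5, 3, 1, 6, 4, 2
Rank recovery: 5, 4, 1, 6, 3, 2
d = rank(age) − rank(recovery): 0, -1, 0, 0, 1, 0; Σd² = 2
ρ = 1 − 6Σd² / [n(n²−1)] = 1 − 6×2 / (6×35) = 1 − 12/210 ≈ 0.9429

0.9429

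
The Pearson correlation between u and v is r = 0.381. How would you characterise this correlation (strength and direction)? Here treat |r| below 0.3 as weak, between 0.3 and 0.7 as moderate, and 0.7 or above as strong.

moderate positive

r = 0.381 > 0 so the relationship is positive.
|r| = 0.381, which falls in the moderate range.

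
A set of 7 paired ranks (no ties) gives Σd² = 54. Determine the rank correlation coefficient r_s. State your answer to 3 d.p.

0.036

ρ = 1 − 6Σd² / [n(n²−1)] = 1 − 6×54 / (7×48)
  = 1 − 324/336 = 1 − 0.9643 ≈ 0.036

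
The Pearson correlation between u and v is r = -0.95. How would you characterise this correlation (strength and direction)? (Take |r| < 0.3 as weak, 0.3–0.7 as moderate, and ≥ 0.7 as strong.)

r = -0.95 < 0 so the relationship is negative.
|r| = 0.95, which falls in the strong range.

strong negative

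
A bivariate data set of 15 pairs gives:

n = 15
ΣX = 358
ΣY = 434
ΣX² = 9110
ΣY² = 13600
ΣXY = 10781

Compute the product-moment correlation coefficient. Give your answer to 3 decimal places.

r = (nΣXY − ΣXΣY) / √[(nΣX² − (ΣX)²)(nΣY² − (ΣY)²)]
Numerator: 15×10781 − 358×434 = 6343
Denominator: √[(136650 − 128164)(204000 − 188356)] = √[8486 × 15644] = 11521.9349
r = 6343 / 11521.9349 ≈ 0.551

0.551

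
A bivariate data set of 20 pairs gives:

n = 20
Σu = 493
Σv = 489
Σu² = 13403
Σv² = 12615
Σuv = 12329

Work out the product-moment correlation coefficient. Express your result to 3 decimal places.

0.303

r = (nΣuv − ΣuΣv) / √[(nΣu² − (Σu)²)(nΣv² − (Σv)²)]
Numerator: 20×12329 − 493×489 = 5503
Denominator: √[(268060 − 243049)(252300 − 239121)] = √[25011 × 13179] = 18155.4391
r = 5503 / 18155.4391 ≈ 0.303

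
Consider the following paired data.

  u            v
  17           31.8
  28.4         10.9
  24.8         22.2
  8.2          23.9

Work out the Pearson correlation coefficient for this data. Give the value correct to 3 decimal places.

n = 4, Σu = 78.4, Σv = 88.8, Σu² = 1777.84, Σv² = 2194.1, Σuv = 1596.7
nΣuv − ΣuΣv = 6386.8 − 6961.92 = -575.12
nΣu² − (Σu)² = 7111.36 − 6146.56 = 964.8; nΣv² − (Σv)² = 8776.4 − 7885.44 = 890.96
r = -575.12 / √(964.8 × 890.96) = -575.12 / 927.1452 ≈ -0.620

-0.620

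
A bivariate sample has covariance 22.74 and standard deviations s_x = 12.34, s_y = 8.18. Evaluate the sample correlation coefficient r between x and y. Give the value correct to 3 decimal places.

r = Cov(x,y) / (s_x · s_y) = 22.74 / (12.34 × 8.18)
  = 22.74 / 100.9412 ≈ 0.225

0.225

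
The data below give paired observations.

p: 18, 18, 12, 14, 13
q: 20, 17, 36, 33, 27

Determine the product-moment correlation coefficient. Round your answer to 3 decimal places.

-0.912

n = 5, Σp = 75, Σq = 133, Σp² = 1157, Σq² = 3803, Σpq = 1911
nΣpq − ΣpΣq = 9555 − 9975 = -420
nΣp² − (Σp)² = 5785 − 5625 = 160; nΣq² − (Σq)² = 19015 − 17689 = 1326
r = -420 / √(160 × 1326) = -420 / 460.6083 ≈ -0.912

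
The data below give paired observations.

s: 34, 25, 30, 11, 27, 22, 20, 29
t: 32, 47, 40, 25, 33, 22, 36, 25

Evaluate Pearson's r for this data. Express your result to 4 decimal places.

0.2912

n = 8, Σs = 198, Σt = 260, Σs² = 5256, Σt² = 8952, Σst = 6558
nΣst − ΣsΣt = 52464 − 51480 = 984
nΣs² − (Σs)² = 42048 − 39204 = 2844; nΣt² − (Σt)² = 71616 − 67600 = 4016
r = 984 / √(2844 × 4016) = 984 / 3379.5716 ≈ 0.2912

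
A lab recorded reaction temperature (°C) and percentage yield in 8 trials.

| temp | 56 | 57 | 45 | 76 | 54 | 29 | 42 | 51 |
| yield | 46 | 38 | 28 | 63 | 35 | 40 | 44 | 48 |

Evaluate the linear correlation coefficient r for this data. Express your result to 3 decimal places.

0.614

n = 8, Σx = 410, Σy = 342, Σx² = 22308, Σy² = 15378, Σxy = 18136
nΣxy − ΣxΣy = 145088 − 140220 = 4868
nΣx² − (Σx)² = 178464 − 168100 = 10364; nΣy² − (Σy)² = 123024 − 116964 = 6060
r = 4868 / √(10364 × 6060) = 4868 / 7925.0136 ≈ 0.614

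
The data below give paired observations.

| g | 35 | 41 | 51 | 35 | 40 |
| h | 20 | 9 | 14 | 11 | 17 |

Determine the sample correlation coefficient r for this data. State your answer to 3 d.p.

n = 5, Σg = 202, Σh = 71, Σg² = 8332, Σh² = 1087, Σgh = 2848
nΣgh − ΣgΣh = 14240 − 14342 = -102
nΣg² − (Σg)² = 41660 − 40804 = 856; nΣh² − (Σh)² = 5435 − 5041 = 394
r = -102 / √(856 × 394) = -102 / 580.7443 ≈ -0.176

-0.176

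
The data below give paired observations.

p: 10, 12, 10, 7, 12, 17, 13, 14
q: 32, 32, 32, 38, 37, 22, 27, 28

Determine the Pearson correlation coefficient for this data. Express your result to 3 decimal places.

-0.851

n = 8, Σp = 95, Σq = 248, Σp² = 1191, Σq² = 7882, Σpq = 2851
nΣpq − ΣpΣq = 22808 − 23560 = -752
nΣp² − (Σp)² = 9528 − 9025 = 503; nΣq² − (Σq)² = 63056 − 61504 = 1552
r = -752 / √(503 × 1552) = -752 / 883.5474 ≈ -0.851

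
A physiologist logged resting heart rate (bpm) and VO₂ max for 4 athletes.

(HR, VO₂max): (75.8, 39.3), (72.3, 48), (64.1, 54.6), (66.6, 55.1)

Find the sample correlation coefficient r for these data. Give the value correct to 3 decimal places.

n = 4, Σx = 278.8, Σy = 197, Σx² = 19517.3, Σy² = 9865.66, Σxy = 13618.86
nΣxy − ΣxΣy = 54475.44 − 54923.6 = -448.16
nΣx² − (Σx)² = 78069.2 − 77729.44 = 339.76; nΣy² − (Σy)² = 39462.64 − 38809 = 653.64
r = -448.16 / √(339.76 × 653.64) = -448.16 / 471.2544 ≈ -0.951

-0.951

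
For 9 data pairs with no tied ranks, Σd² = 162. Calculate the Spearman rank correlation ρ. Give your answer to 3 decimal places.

-0.350

ρ = 1 − 6Σd² / [n(n²−1)] = 1 − 6×162 / (9×80)
  = 1 − 972/720 = 1 − 1.3500 ≈ -0.350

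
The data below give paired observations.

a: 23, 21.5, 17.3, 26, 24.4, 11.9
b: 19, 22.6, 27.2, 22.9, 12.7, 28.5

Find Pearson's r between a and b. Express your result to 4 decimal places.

-0.7367

n = 6, Σa = 124.1, Σb = 132.9, Σa² = 2703.51, Σb² = 3109.55, Σab = 2637.89
nΣab − ΣaΣb = 15827.34 − 16492.89 = -665.55
nΣa² − (Σa)² = 16221.06 − 15400.81 = 820.25; nΣb² − (Σb)² = 18657.3 − 17662.41 = 994.89
r = -665.55 / √(820.25 × 994.89) = -665.55 / 903.3596 ≈ -0.7367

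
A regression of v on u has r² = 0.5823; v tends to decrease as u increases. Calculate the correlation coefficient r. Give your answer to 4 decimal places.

|r| = √0.5823 = 0.7631
The association is negative, so r = −0.7631.

-0.7631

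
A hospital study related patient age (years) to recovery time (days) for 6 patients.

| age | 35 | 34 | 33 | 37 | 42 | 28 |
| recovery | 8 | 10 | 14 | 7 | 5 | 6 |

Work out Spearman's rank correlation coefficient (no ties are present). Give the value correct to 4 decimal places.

Rank age: 4, 3, 2, 5, 6, 1
Rank recovery: 4, 5, 6, 3, 1, 2
d = rank(age) − rank(recovery): 0, -2, -4, 2, 5, -1; Σd² = 50
ρ = 1 − 6Σd² / [n(n²−1)] = 1 − 6×50 / (6×35) = 1 − 300/210 ≈ -0.4286

-0.4286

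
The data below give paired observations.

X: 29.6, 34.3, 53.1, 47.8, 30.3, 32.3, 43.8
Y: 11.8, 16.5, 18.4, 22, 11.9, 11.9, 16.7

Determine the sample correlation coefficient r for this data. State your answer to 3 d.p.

n = 7, ΣX = 271.2, ΣY = 109.2, ΣX² = 11036.92, ΣY² = 1796.16, ΣXY = 4420.27
nΣXY − ΣXΣY = 30941.89 − 29615.04 = 1326.85
nΣX² − (ΣX)² = 77258.44 − 73549.44 = 3709; nΣY² − (ΣY)² = 12573.12 − 11924.64 = 648.48
r = 1326.85 / √(3709 × 648.48) = 1326.85 / 1550.8747 ≈ 0.856

0.856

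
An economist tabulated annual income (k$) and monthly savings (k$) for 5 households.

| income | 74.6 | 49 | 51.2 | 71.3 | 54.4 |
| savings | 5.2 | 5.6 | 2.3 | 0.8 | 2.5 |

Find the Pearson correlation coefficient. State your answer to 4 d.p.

n = 5, Σx = 300.5, Σy = 16.4, Σx² = 18630.65, Σy² = 70.58, Σxy = 973.12
nΣxy − ΣxΣy = 4865.6 − 4928.2 = -62.6
nΣx² − (Σx)² = 93153.25 − 90300.25 = 2853; nΣy² − (Σy)² = 352.9 − 268.96 = 83.94
r = -62.6 / √(2853 × 83.94) = -62.6 / 489.3678 ≈ -0.1279

-0.1279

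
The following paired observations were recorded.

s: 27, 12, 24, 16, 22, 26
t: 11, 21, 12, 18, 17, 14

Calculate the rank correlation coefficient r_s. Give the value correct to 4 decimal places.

Rank s: 6, 1, 4, 2, 3, 5
Rank t: 1, 6, 2, 5, 4, 3
d = rank(s) − rank(t): 5, -5, 2, -3, -1, 2; Σd² = 68
ρ = 1 − 6Σd² / [n(n²−1)] = 1 − 6×68 / (6×35) = 1 − 408/210 ≈ -0.9429

-0.9429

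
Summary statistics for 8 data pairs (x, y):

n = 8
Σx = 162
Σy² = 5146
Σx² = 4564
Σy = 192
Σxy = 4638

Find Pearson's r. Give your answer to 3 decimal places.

r = (nΣxy − ΣxΣy) / √[(nΣx² − (Σx)²)(nΣy² − (Σy)²)]
Numerator: 8×4638 − 162×192 = 6000
Denominator: √[(36512 − 26244)(41168 − 36864)] = √[10268 × 4304] = 6647.8171
r = 6000 / 6647.8171 ≈ 0.903

0.903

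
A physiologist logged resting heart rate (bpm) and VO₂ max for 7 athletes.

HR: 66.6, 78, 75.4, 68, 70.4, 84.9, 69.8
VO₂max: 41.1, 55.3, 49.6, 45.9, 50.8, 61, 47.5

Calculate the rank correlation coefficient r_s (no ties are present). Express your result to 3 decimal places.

0.964

Rank HR: 1, 6, 5, 2, 4, 7, 3
Rank VO₂max: 1, 6, 4, 2, 5, 7, 3
d = rank(HR) − rank(VO₂max): 0, 0, 1, 0, -1, 0, 0; Σd² = 2
ρ = 1 − 6Σd² / [n(n²−1)] = 1 − 6×2 / (7×48) = 1 − 12/336 ≈ 0.964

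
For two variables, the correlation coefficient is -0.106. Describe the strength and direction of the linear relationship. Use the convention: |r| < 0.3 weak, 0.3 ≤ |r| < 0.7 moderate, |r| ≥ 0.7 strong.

weak negative

r = -0.106 < 0 so the relationship is negative.
|r| = 0.106, which falls in the weak range.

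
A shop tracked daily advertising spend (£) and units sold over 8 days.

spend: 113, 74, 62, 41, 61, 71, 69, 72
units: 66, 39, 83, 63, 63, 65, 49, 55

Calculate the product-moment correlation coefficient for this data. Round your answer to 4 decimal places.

-0.0645

n = 8, Σx = 563, Σy = 483, Σx² = 42477, Σy² = 30355, Σxy = 33872
nΣxy − ΣxΣy = 270976 − 271929 = -953
nΣx² − (Σx)² = 339816 − 316969 = 22847; nΣy² − (Σy)² = 242840 − 233289 = 9551
r = -953 / √(22847 × 9551) = -953 / 14771.9903 ≈ -0.0645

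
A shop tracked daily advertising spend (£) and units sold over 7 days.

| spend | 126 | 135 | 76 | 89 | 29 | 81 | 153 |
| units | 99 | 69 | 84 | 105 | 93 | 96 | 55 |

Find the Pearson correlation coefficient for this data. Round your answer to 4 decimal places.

-0.6020

n = 7, Σx = 689, Σy = 601, Σx² = 78609, Σy² = 53533, Σxy = 56406
nΣxy − ΣxΣy = 394842 − 414089 = -19247
nΣx² − (Σx)² = 550263 − 474721 = 75542; nΣy² − (Σy)² = 374731 − 361201 = 13530
r = -19247 / √(75542 × 13530) = -19247 / 31970.0369 ≈ -0.6020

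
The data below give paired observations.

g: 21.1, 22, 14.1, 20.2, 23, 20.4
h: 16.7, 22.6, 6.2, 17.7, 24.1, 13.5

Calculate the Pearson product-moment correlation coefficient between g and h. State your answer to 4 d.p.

0.9312

n = 6, Σg = 120.8, Σh = 100.8, Σg² = 2481.22, Σh² = 1904.44, Σgh = 2124.23
nΣgh − ΣgΣh = 12745.38 − 12176.64 = 568.74
nΣg² − (Σg)² = 14887.32 − 14592.64 = 294.68; nΣh² − (Σh)² = 11426.64 − 10160.64 = 1266
r = 568.74 / √(294.68 × 1266) = 568.74 / 610.7904 ≈ 0.9312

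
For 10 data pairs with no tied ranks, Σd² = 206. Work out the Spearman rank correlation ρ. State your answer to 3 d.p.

-0.248

ρ = 1 − 6Σd² / [n(n²−1)] = 1 − 6×206 / (10×99)
  = 1 − 1236/990 = 1 − 1.2485 ≈ -0.248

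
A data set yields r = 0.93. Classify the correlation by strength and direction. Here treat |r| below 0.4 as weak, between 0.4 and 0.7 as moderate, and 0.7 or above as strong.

strong positive

r = 0.93 > 0 so the relationship is positive.
|r| = 0.93, which falls in the strong range.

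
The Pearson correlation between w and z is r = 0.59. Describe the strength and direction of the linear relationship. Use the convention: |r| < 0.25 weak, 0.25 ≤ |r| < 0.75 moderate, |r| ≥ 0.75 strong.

moderate positive

r = 0.59 > 0 so the relationship is positive.
|r| = 0.59, which falls in the moderate range.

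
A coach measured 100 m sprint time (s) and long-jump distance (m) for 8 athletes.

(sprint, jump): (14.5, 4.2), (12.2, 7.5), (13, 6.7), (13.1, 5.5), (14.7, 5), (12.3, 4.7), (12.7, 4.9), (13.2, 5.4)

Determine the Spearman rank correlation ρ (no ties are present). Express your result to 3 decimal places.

Rank sprint: 7, 1, 4, 5, 8, 2, 3, 6
Rank jump: 1, 8, 7, 6, 4, 2, 3, 5
d = rank(sprint) − rank(jump): 6, -7, -3, -1, 4, 0, 0, 1; Σd² = 112
ρ = 1 − 6Σd² / [n(n²−1)] = 1 − 6×112 / (8×63) = 1 − 672/504 ≈ -0.333

-0.333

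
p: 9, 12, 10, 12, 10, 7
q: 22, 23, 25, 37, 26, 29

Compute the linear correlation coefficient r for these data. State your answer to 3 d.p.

0.212

n = 6, Σp = 60, Σq = 162, Σp² = 618, Σq² = 4524, Σpq = 1631
nΣpq − ΣpΣq = 9786 − 9720 = 66
nΣp² − (Σp)² = 3708 − 3600 = 108; nΣq² − (Σq)² = 27144 − 26244 = 900
r = 66 / √(108 × 900) = 66 / 311.7691 ≈ 0.212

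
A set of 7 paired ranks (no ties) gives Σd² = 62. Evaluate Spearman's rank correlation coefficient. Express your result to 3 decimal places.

-0.107

ρ = 1 − 6Σd² / [n(n²−1)] = 1 − 6×62 / (7×48)
  = 1 − 372/336 = 1 − 1.1071 ≈ -0.107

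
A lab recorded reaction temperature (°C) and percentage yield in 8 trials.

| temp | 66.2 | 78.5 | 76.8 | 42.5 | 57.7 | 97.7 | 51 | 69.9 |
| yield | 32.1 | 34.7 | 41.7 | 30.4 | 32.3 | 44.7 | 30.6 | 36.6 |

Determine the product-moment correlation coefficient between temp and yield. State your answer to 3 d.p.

0.888

n = 8, Σx = 540.3, Σy = 283.1, Σx² = 38610.77, Σy² = 10214.85, Σxy = 19693.37
nΣxy − ΣxΣy = 157546.96 − 152958.93 = 4588.03
nΣx² − (Σx)² = 308886.16 − 291924.09 = 16962.07; nΣy² − (Σy)² = 81718.8 − 80145.61 = 1573.19
r = 4588.03 / √(16962.07 × 1573.19) = 4588.03 / 5165.7099 ≈ 0.888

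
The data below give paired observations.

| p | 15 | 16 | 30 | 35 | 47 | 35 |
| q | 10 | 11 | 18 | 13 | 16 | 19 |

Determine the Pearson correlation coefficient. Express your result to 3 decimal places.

0.683

n = 6, Σp = 178, Σq = 87, Σp² = 6040, Σq² = 1331, Σpq = 2738
nΣpq − ΣpΣq = 16428 − 15486 = 942
nΣp² − (Σp)² = 36240 − 31684 = 4556; nΣq² − (Σq)² = 7986 − 7569 = 417
r = 942 / √(4556 × 417) = 942 / 1378.3512 ≈ 0.683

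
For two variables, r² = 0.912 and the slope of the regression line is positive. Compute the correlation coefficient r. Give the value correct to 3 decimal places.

0.955

|r| = √0.912 = 0.955
The association is positive, so r = 0.955.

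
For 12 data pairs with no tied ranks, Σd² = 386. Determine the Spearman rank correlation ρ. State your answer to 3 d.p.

ρ = 1 − 6Σd² / [n(n²−1)] = 1 − 6×386 / (12×143)
  = 1 − 2316/1716 = 1 − 1.3497 ≈ -0.350

-0.350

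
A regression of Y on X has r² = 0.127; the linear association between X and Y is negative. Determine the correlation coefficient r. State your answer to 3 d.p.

-0.356

|r| = √0.127 = 0.356
The association is negative, so r = −0.356.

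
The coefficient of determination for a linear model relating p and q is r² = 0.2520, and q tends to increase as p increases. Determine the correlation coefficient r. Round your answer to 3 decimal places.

|r| = √0.2520 = 0.502
The association is positive, so r = 0.502.

0.502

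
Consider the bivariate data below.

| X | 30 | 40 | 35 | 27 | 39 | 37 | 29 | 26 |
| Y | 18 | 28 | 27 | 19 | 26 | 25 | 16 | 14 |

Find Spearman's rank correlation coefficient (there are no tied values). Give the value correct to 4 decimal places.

Rank X: 4, 8, 5, 2, 7, 6, 3, 1
Rank Y: 3, 8, 7, 4, 6, 5, 2, 1
d = rank(X) − rank(Y): 1, 0, -2, -2, 1, 1, 1, 0; Σd² = 12
ρ = 1 − 6Σd² / [n(n²−1)] = 1 − 6×12 / (8×63) = 1 − 72/504 ≈ 0.8571

0.8571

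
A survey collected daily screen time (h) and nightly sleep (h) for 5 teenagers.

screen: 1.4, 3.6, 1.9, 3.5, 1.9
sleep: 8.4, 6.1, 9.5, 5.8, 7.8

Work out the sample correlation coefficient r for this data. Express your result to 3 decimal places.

n = 5, Σx = 12.3, Σy = 37.6, Σx² = 34.39, Σy² = 292.5, Σxy = 86.89
nΣxy − ΣxΣy = 434.45 − 462.48 = -28.03
nΣx² − (Σx)² = 171.95 − 151.29 = 20.66; nΣy² − (Σy)² = 1462.5 − 1413.76 = 48.74
r = -28.03 / √(20.66 × 48.74) = -28.03 / 31.7328 ≈ -0.883

-0.883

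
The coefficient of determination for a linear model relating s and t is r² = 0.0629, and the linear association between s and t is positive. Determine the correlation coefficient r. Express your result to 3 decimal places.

|r| = √0.0629 = 0.251
The association is positive, so r = 0.251.

0.251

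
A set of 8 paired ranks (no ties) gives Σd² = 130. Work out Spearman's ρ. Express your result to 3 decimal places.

-0.548

ρ = 1 − 6Σd² / [n(n²−1)] = 1 − 6×130 / (8×63)
  = 1 − 780/504 = 1 − 1.5476 ≈ -0.548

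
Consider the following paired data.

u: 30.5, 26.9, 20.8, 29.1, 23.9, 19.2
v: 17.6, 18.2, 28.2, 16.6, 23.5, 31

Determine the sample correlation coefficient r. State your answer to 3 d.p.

n = 6, Σu = 150.4, Σv = 135.1, Σu² = 3873.16, Σv² = 3225.05, Σuv = 3252.85
nΣuv − ΣuΣv = 19517.1 − 20319.04 = -801.94
nΣu² − (Σu)² = 23238.96 − 22620.16 = 618.8; nΣv² − (Σv)² = 19350.3 − 18252.01 = 1098.29
r = -801.94 / √(618.8 × 1098.29) = -801.94 / 824.3918 ≈ -0.973

-0.973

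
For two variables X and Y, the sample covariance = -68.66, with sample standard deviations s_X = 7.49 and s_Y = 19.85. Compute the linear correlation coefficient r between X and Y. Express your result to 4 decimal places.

-0.4618

r = Cov(X,Y) / (s_X · s_Y) = -68.66 / (7.49 × 19.85)
  = -68.66 / 148.6765 ≈ -0.4618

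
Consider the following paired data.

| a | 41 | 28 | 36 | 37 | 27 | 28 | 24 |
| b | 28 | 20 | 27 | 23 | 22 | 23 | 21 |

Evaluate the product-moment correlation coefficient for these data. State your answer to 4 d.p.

0.8362

n = 7, Σa = 221, Σb = 164, Σa² = 7219, Σb² = 3896, Σab = 5273
nΣab − ΣaΣb = 36911 − 36244 = 667
nΣa² − (Σa)² = 50533 − 48841 = 1692; nΣb² − (Σb)² = 27272 − 26896 = 376
r = 667 / √(1692 × 376) = 667 / 797.6164 ≈ 0.8362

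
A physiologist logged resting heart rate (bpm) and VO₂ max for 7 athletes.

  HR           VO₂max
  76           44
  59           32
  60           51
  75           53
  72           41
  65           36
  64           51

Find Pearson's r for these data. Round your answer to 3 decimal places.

n = 7, Σx = 471, Σy = 308, Σx² = 31987, Σy² = 13948, Σxy = 20823
nΣxy − ΣxΣy = 145761 − 145068 = 693
nΣx² − (Σx)² = 223909 − 221841 = 2068; nΣy² − (Σy)² = 97636 − 94864 = 2772
r = 693 / √(2068 × 2772) = 693 / 2394.2631 ≈ 0.289

0.289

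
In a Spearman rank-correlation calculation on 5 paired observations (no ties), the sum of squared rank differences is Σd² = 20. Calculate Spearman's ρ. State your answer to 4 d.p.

0.0000

ρ = 1 − 6Σd² / [n(n²−1)] = 1 − 6×20 / (5×24)
  = 1 − 120/120 = 1 − 1.00000 ≈ 0.0000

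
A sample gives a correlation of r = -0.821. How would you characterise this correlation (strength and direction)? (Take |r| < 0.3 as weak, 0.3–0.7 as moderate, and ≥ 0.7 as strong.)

strong negative

r = -0.821 < 0 so the relationship is negative.
|r| = 0.821, which falls in the strong range.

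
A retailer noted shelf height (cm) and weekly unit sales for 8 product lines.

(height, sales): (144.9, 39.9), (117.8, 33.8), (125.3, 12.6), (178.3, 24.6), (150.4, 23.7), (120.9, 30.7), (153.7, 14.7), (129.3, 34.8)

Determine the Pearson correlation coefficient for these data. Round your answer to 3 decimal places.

-0.231

n = 8, Σx = 1120.6, Σy = 214.8, Σx² = 159942.98, Σy² = 6429.68, Σxy = 29763.25
nΣxy − ΣxΣy = 238106 − 240704.88 = -2598.88
nΣx² − (Σx)² = 1279543.84 − 1255744.36 = 23799.48; nΣy² − (Σy)² = 51437.44 − 46139.04 = 5298.4
r = -2598.88 / √(23799.48 × 5298.4) = -2598.88 / 11229.3884 ≈ -0.231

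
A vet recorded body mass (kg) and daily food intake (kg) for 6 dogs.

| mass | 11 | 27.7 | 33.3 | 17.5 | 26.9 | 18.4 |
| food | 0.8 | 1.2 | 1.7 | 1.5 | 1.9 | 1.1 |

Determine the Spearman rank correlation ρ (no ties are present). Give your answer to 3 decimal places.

Rank mass: 1, 5, 6, 2, 4, 3
Rank food: 1, 3, 5, 4, 6, 2
d = rank(mass) − rank(food): 0, 2, 1, -2, -2, 1; Σd² = 14
ρ = 1 − 6Σd² / [n(n²−1)] = 1 − 6×14 / (6×35) = 1 − 84/210 ≈ 0.600

0.600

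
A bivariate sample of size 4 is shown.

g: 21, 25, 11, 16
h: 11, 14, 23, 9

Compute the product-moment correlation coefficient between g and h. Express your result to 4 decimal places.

-0.5522

n = 4, Σg = 73, Σh = 57, Σg² = 1443, Σh² = 927, Σgh = 978
nΣgh − ΣgΣh = 3912 − 4161 = -249
nΣg² − (Σg)² = 5772 − 5329 = 443; nΣh² − (Σh)² = 3708 − 3249 = 459
r = -249 / √(443 × 459) = -249 / 450.9290 ≈ -0.5522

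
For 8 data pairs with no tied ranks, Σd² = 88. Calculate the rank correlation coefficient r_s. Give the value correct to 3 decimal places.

ρ = 1 − 6Σd² / [n(n²−1)] = 1 − 6×88 / (8×63)
  = 1 − 528/504 = 1 − 1.0476 ≈ -0.048

-0.048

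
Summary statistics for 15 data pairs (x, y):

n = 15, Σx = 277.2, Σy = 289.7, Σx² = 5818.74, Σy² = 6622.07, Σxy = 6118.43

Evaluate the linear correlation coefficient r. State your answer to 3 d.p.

0.905

r = (nΣxy − ΣxΣy) / √[(nΣx² − (Σx)²)(nΣy² − (Σy)²)]
Numerator: 15×6118.43 − 277.2×289.7 = 11471.61
Denominator: √[(87281.1 − 76839.84)(99331.05 − 83926.09)] = √[10441.26 × 15404.96] = 12682.5547
r = 11471.61 / 12682.5547 ≈ 0.905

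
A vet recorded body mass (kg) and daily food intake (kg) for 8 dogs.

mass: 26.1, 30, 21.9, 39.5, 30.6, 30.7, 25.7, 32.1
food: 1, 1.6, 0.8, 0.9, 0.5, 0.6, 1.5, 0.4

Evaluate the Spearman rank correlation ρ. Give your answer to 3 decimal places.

Rank mass: 3, 4, 1, 8, 5, 6, 2, 7
Rank food: 6, 8, 4, 5, 2, 3, 7, 1
d = rank(mass) − rank(food): -3, -4, -3, 3, 3, 3, -5, 6; Σd² = 122
ρ = 1 − 6Σd² / [n(n²−1)] = 1 − 6×122 / (8×63) = 1 − 732/504 ≈ -0.452

-0.452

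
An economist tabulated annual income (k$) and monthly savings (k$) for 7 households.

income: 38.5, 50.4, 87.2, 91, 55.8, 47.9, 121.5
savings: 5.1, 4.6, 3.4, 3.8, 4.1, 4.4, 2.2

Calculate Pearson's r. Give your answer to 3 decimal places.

n = 7, Σx = 492.3, Σy = 27.6, Σx² = 40077.55, Σy² = 114.18, Σxy = 1777.31
nΣxy − ΣxΣy = 12441.17 − 13587.48 = -1146.31
nΣx² − (Σx)² = 280542.85 − 242359.29 = 38183.56; nΣy² − (Σy)² = 799.26 − 761.76 = 37.5
r = -1146.31 / √(38183.56 × 37.5) = -1146.31 / 1196.6133 ≈ -0.958

-0.958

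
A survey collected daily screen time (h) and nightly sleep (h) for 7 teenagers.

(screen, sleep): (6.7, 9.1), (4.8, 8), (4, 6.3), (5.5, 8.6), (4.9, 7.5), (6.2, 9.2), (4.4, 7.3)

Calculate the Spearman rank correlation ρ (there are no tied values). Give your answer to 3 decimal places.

Rank screen: 7, 3, 1, 5, 4, 6, 2
Rank sleep: 6, 4, 1, 5, 3, 7, 2
d = rank(screen) − rank(sleep): 1, -1, 0, 0, 1, -1, 0; Σd² = 4
ρ = 1 − 6Σd² / [n(n²−1)] = 1 − 6×4 / (7×48) = 1 − 24/336 ≈ 0.929

0.929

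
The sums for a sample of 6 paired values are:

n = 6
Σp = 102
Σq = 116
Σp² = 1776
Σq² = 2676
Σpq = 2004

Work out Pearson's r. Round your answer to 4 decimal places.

0.2372

r = (nΣpq − ΣpΣq) / √[(nΣp² − (Σp)²)(nΣq² − (Σq)²)]
Numerator: 6×2004 − 102×116 = 192
Denominator: √[(10656 − 10404)(16056 − 13456)] = √[252 × 2600] = 809.4443
r = 192 / 809.4443 ≈ 0.2372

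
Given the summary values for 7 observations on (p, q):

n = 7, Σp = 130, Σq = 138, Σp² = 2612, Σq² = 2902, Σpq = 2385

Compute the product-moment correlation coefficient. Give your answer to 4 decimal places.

r = (nΣpq − ΣpΣq) / √[(nΣp² − (Σp)²)(nΣq² − (Σq)²)]
Numerator: 7×2385 − 130×138 = -1245
Denominator: √[(18284 − 16900)(20314 − 19044)] = √[1384 × 1270] = 1325.7752
r = -1245 / 1325.7752 ≈ -0.9391

-0.9391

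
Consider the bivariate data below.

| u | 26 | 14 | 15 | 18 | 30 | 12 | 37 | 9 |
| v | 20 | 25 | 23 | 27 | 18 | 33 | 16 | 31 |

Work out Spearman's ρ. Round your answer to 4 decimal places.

-0.9048

Rank u: 6, 3, 4, 5, 7, 2, 8, 1
Rank v: 3, 5, 4, 6, 2, 8, 1, 7
d = rank(u) − rank(v): 3, -2, 0, -1, 5, -6, 7, -6; Σd² = 160
ρ = 1 − 6Σd² / [n(n²−1)] = 1 − 6×160 / (8×63) = 1 − 960/504 ≈ -0.9048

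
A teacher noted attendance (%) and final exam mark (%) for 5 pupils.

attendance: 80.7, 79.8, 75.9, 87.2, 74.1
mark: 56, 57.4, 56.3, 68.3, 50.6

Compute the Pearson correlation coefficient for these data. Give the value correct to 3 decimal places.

n = 5, Σx = 397.7, Σy = 288.6, Σx² = 31735.99, Σy² = 16825.7, Σxy = 23078.11
nΣxy − ΣxΣy = 115390.55 − 114776.22 = 614.33
nΣx² − (Σx)² = 158679.95 − 158165.29 = 514.66; nΣy² − (Σy)² = 84128.5 − 83289.96 = 838.54
r = 614.33 / √(514.66 × 838.54) = 614.33 / 656.9345 ≈ 0.935

0.935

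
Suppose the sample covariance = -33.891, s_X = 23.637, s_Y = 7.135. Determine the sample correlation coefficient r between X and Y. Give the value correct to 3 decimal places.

r = Cov(X,Y) / (s_X · s_Y) = -33.891 / (23.637 × 7.135)
  = -33.891 / 168.6500 ≈ -0.201

-0.201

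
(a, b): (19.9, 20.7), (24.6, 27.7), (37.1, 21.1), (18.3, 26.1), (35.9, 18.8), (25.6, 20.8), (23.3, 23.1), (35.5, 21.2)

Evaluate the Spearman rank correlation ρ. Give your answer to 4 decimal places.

-0.4048

Rank a: 2, 4, 8, 1, 7, 5, 3, 6
Rank b: 2, 8, 4, 7, 1, 3, 6, 5
d = rank(a) − rank(b): 0, -4, 4, -6, 6, 2, -3, 1; Σd² = 118
ρ = 1 − 6Σd² / [n(n²−1)] = 1 − 6×118 / (8×63) = 1 − 708/504 ≈ -0.4048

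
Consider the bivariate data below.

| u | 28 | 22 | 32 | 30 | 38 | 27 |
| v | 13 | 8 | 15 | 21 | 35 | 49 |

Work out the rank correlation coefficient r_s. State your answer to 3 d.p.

Rank u: 3, 1, 5, 4, 6, 2
Rank v: 2, 1, 3, 4, 5, 6
d = rank(u) − rank(v): 1, 0, 2, 0, 1, -4; Σd² = 22
ρ = 1 − 6Σd² / [n(n²−1)] = 1 − 6×22 / (6×35) = 1 − 132/210 ≈ 0.371

0.371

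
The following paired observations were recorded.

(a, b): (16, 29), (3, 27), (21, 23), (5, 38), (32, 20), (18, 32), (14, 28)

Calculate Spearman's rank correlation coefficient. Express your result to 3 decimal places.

Rank a: 4, 1, 6, 2, 7, 5, 3
Rank b: 5, 3, 2, 7, 1, 6, 4
d = rank(a) − rank(b): -1, -2, 4, -5, 6, -1, -1; Σd² = 84
ρ = 1 − 6Σd² / [n(n²−1)] = 1 − 6×84 / (7×48) = 1 − 504/336 ≈ -0.500

-0.500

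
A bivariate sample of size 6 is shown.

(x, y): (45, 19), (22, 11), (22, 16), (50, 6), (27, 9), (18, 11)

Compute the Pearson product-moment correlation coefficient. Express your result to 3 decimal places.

n = 6, Σx = 184, Σy = 72, Σx² = 6546, Σy² = 976, Σxy = 2190
nΣxy − ΣxΣy = 13140 − 13248 = -108
nΣx² − (Σx)² = 39276 − 33856 = 5420; nΣy² − (Σy)² = 5856 − 5184 = 672
r = -108 / √(5420 × 672) = -108 / 1908.4654 ≈ -0.057

-0.057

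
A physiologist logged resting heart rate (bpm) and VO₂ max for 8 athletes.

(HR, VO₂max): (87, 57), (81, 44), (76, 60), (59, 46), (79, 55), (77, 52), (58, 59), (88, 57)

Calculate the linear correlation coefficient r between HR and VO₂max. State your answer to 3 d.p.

n = 8, Σx = 605, Σy = 430, Σx² = 46665, Σy² = 23360, Σxy = 32584
nΣxy − ΣxΣy = 260672 − 260150 = 522
nΣx² − (Σx)² = 373320 − 366025 = 7295; nΣy² − (Σy)² = 186880 − 184900 = 1980
r = 522 / √(7295 × 1980) = 522 / 3800.5394 ≈ 0.137

0.137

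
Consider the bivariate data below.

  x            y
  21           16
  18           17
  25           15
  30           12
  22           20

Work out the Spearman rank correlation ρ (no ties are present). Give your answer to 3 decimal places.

Rank x: 2, 1, 4, 5, 3
Rank y: 3, 4, 2, 1, 5
d = rank(x) − rank(y): -1, -3, 2, 4, -2; Σd² = 34
ρ = 1 − 6Σd² / [n(n²−1)] = 1 − 6×34 / (5×24) = 1 − 204/120 ≈ -0.700

-0.700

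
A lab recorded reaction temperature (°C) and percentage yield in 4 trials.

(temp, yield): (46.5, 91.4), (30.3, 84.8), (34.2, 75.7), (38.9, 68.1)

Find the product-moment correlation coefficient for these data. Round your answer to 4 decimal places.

0.3070

n = 4, Σx = 149.9, Σy = 320, Σx² = 5763.19, Σy² = 25913.1, Σxy = 12057.57
nΣxy − ΣxΣy = 48230.28 − 47968 = 262.28
nΣx² − (Σx)² = 23052.76 − 22470.01 = 582.75; nΣy² − (Σy)² = 103652.4 − 102400 = 1252.4
r = 262.28 / √(582.75 × 1252.4) = 262.28 / 854.3045 ≈ 0.3070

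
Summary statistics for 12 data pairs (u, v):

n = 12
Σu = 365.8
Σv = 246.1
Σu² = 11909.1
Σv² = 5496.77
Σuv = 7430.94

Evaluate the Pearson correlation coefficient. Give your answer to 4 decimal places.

-0.1216

r = (nΣuv − ΣuΣv) / √[(nΣu² − (Σu)²)(nΣv² − (Σv)²)]
Numerator: 12×7430.94 − 365.8×246.1 = -852.1
Denominator: √[(142909.2 − 133809.64)(65961.24 − 60565.21)] = √[9099.56 × 5396.03] = 7007.2462
r = -852.1 / 7007.2462 ≈ -0.1216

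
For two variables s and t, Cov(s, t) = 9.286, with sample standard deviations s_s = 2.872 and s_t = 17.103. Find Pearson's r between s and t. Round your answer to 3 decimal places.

0.189

r = Cov(s,t) / (s_s · s_t) = 9.286 / (2.872 × 17.103)
  = 9.286 / 49.1198 ≈ 0.189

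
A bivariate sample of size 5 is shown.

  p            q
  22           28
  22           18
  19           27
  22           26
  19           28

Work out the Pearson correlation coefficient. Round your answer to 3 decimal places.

n = 5, Σp = 104, Σq = 127, Σp² = 2174, Σq² = 3297, Σpq = 2629
nΣpq − ΣpΣq = 13145 − 13208 = -63
nΣp² − (Σp)² = 10870 − 10816 = 54; nΣq² − (Σq)² = 16485 − 16129 = 356
r = -63 / √(54 × 356) = -63 / 138.6506 ≈ -0.454

-0.454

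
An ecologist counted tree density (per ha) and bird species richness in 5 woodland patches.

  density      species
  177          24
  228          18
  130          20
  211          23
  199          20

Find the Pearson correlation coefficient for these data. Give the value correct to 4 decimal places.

n = 5, Σx = 945, Σy = 105, Σx² = 184335, Σy² = 2229, Σxy = 19785
nΣxy − ΣxΣy = 98925 − 99225 = -300
nΣx² − (Σx)² = 921675 − 893025 = 28650; nΣy² − (Σy)² = 11145 − 11025 = 120
r = -300 / √(28650 × 120) = -300 / 1854.1845 ≈ -0.1618

-0.1618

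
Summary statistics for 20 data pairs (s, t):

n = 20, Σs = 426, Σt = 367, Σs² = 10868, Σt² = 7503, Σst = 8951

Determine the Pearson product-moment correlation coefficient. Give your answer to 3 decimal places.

0.966

r = (nΣst − ΣsΣt) / √[(nΣs² − (Σs)²)(nΣt² − (Σt)²)]
Numerator: 20×8951 − 426×367 = 22678
Denominator: √[(217360 − 181476)(150060 − 134689)] = √[35884 × 15371] = 23485.5906
r = 22678 / 23485.5906 ≈ 0.966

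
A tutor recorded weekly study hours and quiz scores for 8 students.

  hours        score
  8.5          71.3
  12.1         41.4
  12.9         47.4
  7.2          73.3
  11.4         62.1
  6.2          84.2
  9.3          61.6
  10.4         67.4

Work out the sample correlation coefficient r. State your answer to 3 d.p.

-0.908

n = 8, Σx = 78, Σy = 508.7, Σx² = 799.96, Σy² = 33700.67, Σxy = 4750.03
nΣxy − ΣxΣy = 38000.24 − 39678.6 = -1678.36
nΣx² − (Σx)² = 6399.68 − 6084 = 315.68; nΣy² − (Σy)² = 269605.36 − 258775.69 = 10829.67
r = -1678.36 / √(315.68 × 10829.67) = -1678.36 / 1848.9755 ≈ -0.908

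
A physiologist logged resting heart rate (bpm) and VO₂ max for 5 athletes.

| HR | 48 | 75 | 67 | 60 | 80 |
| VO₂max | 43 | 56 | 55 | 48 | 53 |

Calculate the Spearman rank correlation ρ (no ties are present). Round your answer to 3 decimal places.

Rank HR: 1, 4, 3, 2, 5
Rank VO₂max: 1, 5, 4, 2, 3
d = rank(HR) − rank(VO₂max): 0, -1, -1, 0, 2; Σd² = 6
ρ = 1 − 6Σd² / [n(n²−1)] = 1 − 6×6 / (5×24) = 1 − 36/120 ≈ 0.700

0.700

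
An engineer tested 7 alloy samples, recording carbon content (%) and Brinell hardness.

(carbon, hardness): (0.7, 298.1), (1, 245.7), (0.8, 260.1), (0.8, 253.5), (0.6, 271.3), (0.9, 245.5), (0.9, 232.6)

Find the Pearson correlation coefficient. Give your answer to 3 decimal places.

n = 7, Σx = 5.7, Σy = 1806.8, Σx² = 4.75, Σy² = 469123.06, Σxy = 1458.32
nΣxy − ΣxΣy = 10208.24 − 10298.76 = -90.52
nΣx² − (Σx)² = 33.25 − 32.49 = 0.76; nΣy² − (Σy)² = 3283861.42 − 3264526.24 = 19335.18
r = -90.52 / √(0.76 × 19335.18) = -90.52 / 121.2218 ≈ -0.747

-0.747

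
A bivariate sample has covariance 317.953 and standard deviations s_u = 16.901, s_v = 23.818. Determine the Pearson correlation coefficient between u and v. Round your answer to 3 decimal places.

0.790

r = Cov(u,v) / (s_u · s_v) = 317.953 / (16.901 × 23.818)
  = 317.953 / 402.5480 ≈ 0.790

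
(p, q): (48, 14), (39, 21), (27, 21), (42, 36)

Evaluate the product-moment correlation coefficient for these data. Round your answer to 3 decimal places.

-0.073

n = 4, Σp = 156, Σq = 92, Σp² = 6318, Σq² = 2374, Σpq = 3570
nΣpq − ΣpΣq = 14280 − 14352 = -72
nΣp² − (Σp)² = 25272 − 24336 = 936; nΣq² − (Σq)² = 9496 − 8464 = 1032
r = -72 / √(936 × 1032) = -72 / 982.8286 ≈ -0.073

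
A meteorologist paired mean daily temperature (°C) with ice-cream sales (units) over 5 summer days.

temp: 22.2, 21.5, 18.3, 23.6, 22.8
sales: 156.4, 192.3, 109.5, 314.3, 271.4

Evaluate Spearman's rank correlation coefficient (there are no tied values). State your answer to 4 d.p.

0.9000

Rank temp: 3, 2, 1, 5, 4
Rank sales: 2, 3, 1, 5, 4
d = rank(temp) − rank(sales): 1, -1, 0, 0, 0; Σd² = 2
ρ = 1 − 6Σd² / [n(n²−1)] = 1 − 6×2 / (5×24) = 1 − 12/120 ≈ 0.9000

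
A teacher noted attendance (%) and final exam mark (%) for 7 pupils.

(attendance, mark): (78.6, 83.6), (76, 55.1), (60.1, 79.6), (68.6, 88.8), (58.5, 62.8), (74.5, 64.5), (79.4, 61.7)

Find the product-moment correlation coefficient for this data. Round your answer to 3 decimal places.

-0.178

n = 7, Σx = 495.7, Σy = 496.1, Σx² = 35548.79, Σy² = 36157.55, Σxy = 35012.23
nΣxy − ΣxΣy = 245085.61 − 245916.77 = -831.16
nΣx² − (Σx)² = 248841.53 − 245718.49 = 3123.04; nΣy² − (Σy)² = 253102.85 − 246115.21 = 6987.64
r = -831.16 / √(3123.04 × 6987.64) = -831.16 / 4671.4751 ≈ -0.178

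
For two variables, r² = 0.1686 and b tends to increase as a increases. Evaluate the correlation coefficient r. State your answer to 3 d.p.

|r| = √0.1686 = 0.411
The association is positive, so r = 0.411.

0.411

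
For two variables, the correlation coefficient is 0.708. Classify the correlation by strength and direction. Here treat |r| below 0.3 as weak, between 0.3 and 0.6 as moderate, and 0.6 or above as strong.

strong positive

r = 0.708 > 0 so the relationship is positive.
|r| = 0.708, which falls in the strong range.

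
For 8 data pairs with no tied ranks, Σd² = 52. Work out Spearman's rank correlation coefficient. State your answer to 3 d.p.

0.381

ρ = 1 − 6Σd² / [n(n²−1)] = 1 − 6×52 / (8×63)
  = 1 − 312/504 = 1 − 0.6190 ≈ 0.381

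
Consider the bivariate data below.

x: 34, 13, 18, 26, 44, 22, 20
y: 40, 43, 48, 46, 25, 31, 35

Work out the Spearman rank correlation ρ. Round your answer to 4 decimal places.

Rank x: 6, 1, 2, 5, 7, 4, 3
Rank y: 4, 5, 7, 6, 1, 2, 3
d = rank(x) − rank(y): 2, -4, -5, -1, 6, 2, 0; Σd² = 86
ρ = 1 − 6Σd² / [n(n²−1)] = 1 − 6×86 / (7×48) = 1 − 516/336 ≈ -0.5357

-0.5357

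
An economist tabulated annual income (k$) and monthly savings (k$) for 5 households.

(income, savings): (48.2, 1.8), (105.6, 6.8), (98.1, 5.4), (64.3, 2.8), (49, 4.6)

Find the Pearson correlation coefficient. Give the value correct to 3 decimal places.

n = 5, Σx = 365.2, Σy = 21.4, Σx² = 29633.7, Σy² = 107.64, Σxy = 1740.02
nΣxy − ΣxΣy = 8700.1 − 7815.28 = 884.82
nΣx² − (Σx)² = 148168.5 − 133371.04 = 14797.46; nΣy² − (Σy)² = 538.2 − 457.96 = 80.24
r = 884.82 / √(14797.46 × 80.24) = 884.82 / 1089.6551 ≈ 0.812

0.812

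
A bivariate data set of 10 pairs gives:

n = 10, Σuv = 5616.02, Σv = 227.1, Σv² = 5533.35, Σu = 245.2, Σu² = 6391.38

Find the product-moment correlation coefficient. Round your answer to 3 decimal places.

r = (nΣuv − ΣuΣv) / √[(nΣu² − (Σu)²)(nΣv² − (Σv)²)]
Numerator: 10×5616.02 − 245.2×227.1 = 475.28
Denominator: √[(63913.8 − 60123.04)(55333.5 − 51574.41)] = √[3790.76 × 3759.09] = 3774.8918
r = 475.28 / 3774.8918 ≈ 0.126

0.126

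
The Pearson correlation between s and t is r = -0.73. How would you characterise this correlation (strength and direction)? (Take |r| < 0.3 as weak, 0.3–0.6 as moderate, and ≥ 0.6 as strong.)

strong negative

r = -0.73 < 0 so the relationship is negative.
|r| = 0.73, which falls in the strong range.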